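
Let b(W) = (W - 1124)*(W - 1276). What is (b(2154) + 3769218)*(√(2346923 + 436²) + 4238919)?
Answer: 19810833803802 + 14020674*√281891 ≈ 1.9818e+13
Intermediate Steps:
b(W) = (-1276 + W)*(-1124 + W) (b(W) = (-1124 + W)*(-1276 + W) = (-1276 + W)*(-1124 + W))
(b(2154) + 3769218)*(√(2346923 + 436²) + 4238919) = ((1434224 + 2154² - 2400*2154) + 3769218)*(√(2346923 + 436²) + 4238919) = ((1434224 + 4639716 - 5169600) + 3769218)*(√(2346923 + 190096) + 4238919) = (904340 + 3769218)*(√2537019 + 4238919) = 4673558*(3*√281891 + 4238919) = 4673558*(4238919 + 3*√281891) = 19810833803802 + 14020674*√281891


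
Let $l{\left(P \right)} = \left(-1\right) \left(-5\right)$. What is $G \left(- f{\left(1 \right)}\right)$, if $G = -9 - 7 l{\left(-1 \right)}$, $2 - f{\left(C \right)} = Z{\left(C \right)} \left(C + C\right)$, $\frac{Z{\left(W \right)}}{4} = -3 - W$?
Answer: $1496$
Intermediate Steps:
$Z{\left(W \right)} = -12 - 4 W$ ($Z{\left(W \right)} = 4 \left(-3 - W\right) = -12 - 4 W$)
$l{\left(P \right)} = 5$
$f{\left(C \right)} = 2 - 2 C \left(-12 - 4 C\right)$ ($f{\left(C \right)} = 2 - \left(-12 - 4 C\right) \left(C + C\right) = 2 - \left(-12 - 4 C\right) 2 C = 2 - 2 C \left(-12 - 4 C\right)$)
$G = -44$ ($G = -9 - 35 = -44$)
$G \left(- f{\left(1 \right)}\right) = - 44 \left(- (2 + 8 \cdot 1 \left(3 + 1\right))\right) = - 44 \left(- (2 + 8 \cdot 1 \cdot 4)\right) = - 44 \left(- (2 + 32)\right) = - 44 \left(\left(-1\right) 34\right) = \left(-44\right) \left(-34\right) = 1496$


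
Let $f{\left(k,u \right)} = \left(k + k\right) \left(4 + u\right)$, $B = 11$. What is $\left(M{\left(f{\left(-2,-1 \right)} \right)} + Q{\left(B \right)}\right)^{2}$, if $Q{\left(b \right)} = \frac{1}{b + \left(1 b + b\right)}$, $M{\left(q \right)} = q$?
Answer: $\frac{156025}{1089} \approx 143.27$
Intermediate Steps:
$f{\left(k,u \right)} = 2 k \left(4 + u\right)$
$Q{\left(b \right)} = \frac{1}{3 b}$ ($Q{\left(b \right)} = \frac{1}{b + \left(b + b\right)} = \frac{1}{b + 2 b} = \frac{1}{3 b}$)
$\left(M{\left(f{\left(-2,-1 \right)} \right)} + Q{\left(B \right)}\right)^{2} = \left(2 \left(-2\right) \left(4 - 1\right) + \frac{1}{3 \cdot 11}\right)^{2} = \left(2 \left(-2\right) 3 + \frac{1}{3} \cdot \frac{1}{11}\right)^{2} = \left(-12 + \frac{1}{33}\right)^{2} = \left(- \frac{395}{33}\right)^{2} = \frac{156025}{1089}$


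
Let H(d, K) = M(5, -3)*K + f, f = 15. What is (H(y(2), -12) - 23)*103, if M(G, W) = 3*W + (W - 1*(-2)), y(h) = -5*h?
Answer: 11536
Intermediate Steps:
M(G, W) = 2 + 4*W (M(G, W) = 3*W + (W + 2) = 3*W + (2 + W) = 2 + 4*W)
H(d, K) = 15 - 10*K (H(d, K) = (2 + 4*(-3))*K + 15 = (2 - 12)*K + 15 = -10*K + 15 = 15 - 10*K)
(H(y(2), -12) - 23)*103 = ((15 - 10*(-12)) - 23)*103 = ((15 + 120) - 23)*103 = (135 - 23)*103 = 112*103 = 11536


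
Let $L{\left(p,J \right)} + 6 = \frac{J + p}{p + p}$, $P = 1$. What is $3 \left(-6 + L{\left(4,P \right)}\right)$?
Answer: $- \frac{273}{8} \approx -34.125$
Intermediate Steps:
$L{\left(p,J \right)} = -6 + \frac{J + p}{2 p}$ ($L{\left(p,J \right)} = -6 + \frac{J + p}{p + p} = -6 + \frac{J + p}{2 p}$)
$3 \left(-6 + L{\left(4,P \right)}\right) = 3 \left(-6 + \frac{1 - 44}{2 \cdot 4}\right) = 3 \left(-6 + \frac{1}{2} \cdot \frac{1}{4} \left(1 - 44\right)\right) = 3 \left(-6 + \frac{1}{2} \cdot \frac{1}{4} \left(-43\right)\right) = 3 \left(-6 - \frac{43}{8}\right) = 3 \left(- \frac{91}{8}\right) = - \frac{273}{8}$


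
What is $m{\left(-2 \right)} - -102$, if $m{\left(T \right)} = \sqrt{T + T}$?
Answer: $102 + 2 i \approx 102.0 + 2.0 i$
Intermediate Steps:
$m{\left(T \right)} = \sqrt{2} \sqrt{T}$ ($m{\left(T \right)} = \sqrt{2 T} = \sqrt{2} \sqrt{T}$)
$m{\left(-2 \right)} - -102 = \sqrt{2} \sqrt{-2} - -102 = \sqrt{2} i \sqrt{2} + 102 = 2 i + 102 = 102 + 2 i$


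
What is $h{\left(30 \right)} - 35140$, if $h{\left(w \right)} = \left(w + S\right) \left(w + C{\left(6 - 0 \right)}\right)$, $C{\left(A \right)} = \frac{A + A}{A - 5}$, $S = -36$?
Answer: $-35392$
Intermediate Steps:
$C{\left(A \right)} = \frac{2 A}{-5 + A}$
$h{\left(w \right)} = \left(-36 + w\right) \left(12 + w\right)$ ($h{\left(w \right)} = \left(w - 36\right) \left(w + \frac{2 \left(6 - 0\right)}{-5 + \left(6 - 0\right)}\right) = \left(-36 + w\right) \left(w + \frac{2 \left(6 + 0\right)}{-5 + \left(6 + 0\right)}\right) = \left(-36 + w\right) \left(w + 2 \cdot 6 \frac{1}{-5 + 6}\right) = \left(-36 + w\right) \left(w + 2 \cdot 6 \cdot 1^{-1}\right) = \left(-36 + w\right) \left(w + 2 \cdot 6 \cdot 1\right) = \left(-36 + w\right) \left(w + 12\right) = \left(-36 + w\right) \left(12 + w\right)$)
$h{\left(30 \right)} - 35140 = \left(-432 + 30^{2} - 720\right) - 35140 = \left(-432 + 900 - 720\right) - 35140 = -252 - 35140 = -35392$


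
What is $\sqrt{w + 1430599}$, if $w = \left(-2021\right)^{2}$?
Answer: $4 \sqrt{344690} \approx 2348.4$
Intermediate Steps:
$w = 4084441$
$\sqrt{w + 1430599} = \sqrt{4084441 + 1430599} = \sqrt{5515040} = 4 \sqrt{344690}$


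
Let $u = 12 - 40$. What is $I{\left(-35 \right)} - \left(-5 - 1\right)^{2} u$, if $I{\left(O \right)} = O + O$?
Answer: $938$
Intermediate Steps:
$I{\left(O \right)} = 2 O$
$u = -28$
$I{\left(-35 \right)} - \left(-5 - 1\right)^{2} u = 2 \left(-35\right) - \left(-5 - 1\right)^{2} \left(-28\right) = -70 - \left(-6\right)^{2} \left(-28\right) = -70 - 36 \left(-28\right) = -70 - -1008 = -70 + 1008 = 938$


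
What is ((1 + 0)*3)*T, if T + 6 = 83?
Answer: 231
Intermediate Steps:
T = 77 (T = -6 + 83 = 77)
((1 + 0)*3)*T = ((1 + 0)*3)*77 = (1*3)*77 = 3*77 = 231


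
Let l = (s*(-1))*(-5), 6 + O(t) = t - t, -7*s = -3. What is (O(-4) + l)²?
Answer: 729/49 ≈ 14.878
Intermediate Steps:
s = 3/7 (s = -⅐*(-3) = 3/7 ≈ 0.42857)
O(t) = -6 (O(t) = -6 + (t - t) = -6 + 0 = -6)
l = 15/7 (l = ((3/7)*(-1))*(-5) = -3/7*(-5) = 15/7 ≈ 2.1429)
(O(-4) + l)² = (-6 + 15/7)² = (-27/7)² = 729/49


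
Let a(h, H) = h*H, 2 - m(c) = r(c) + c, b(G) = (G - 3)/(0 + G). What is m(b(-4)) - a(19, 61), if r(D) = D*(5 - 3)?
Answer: -4649/4 ≈ -1162.3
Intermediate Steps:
r(D) = 2*D (r(D) = D*2 = 2*D)
b(G) = (-3 + G)/G
m(c) = 2 - 3*c (m(c) = 2 - (2*c + c) = 2 - 3*c)
a(h, H) = H*h
m(b(-4)) - a(19, 61) = (2 - 3*(-3 - 4)/(-4)) - 61*19 = (2 - (-3)*(-7)/4) - 1*1159 = (2 - 3*7/4) - 1159 = (2 - 21/4) - 1159 = -13/4 - 1159 = -4649/4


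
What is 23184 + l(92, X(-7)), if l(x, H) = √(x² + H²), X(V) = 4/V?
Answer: 23184 + 4*√25922/7 ≈ 23276.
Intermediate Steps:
l(x, H) = √(H² + x²)
23184 + l(92, X(-7)) = 23184 + √((4/(-7))² + 92²) = 23184 + √((4*(-⅐))² + 8464) = 23184 + √((-4/7)² + 8464) = 23184 + √(16/49 + 8464) = 23184 + √(414752/49) = 23184 + 4*√25922/7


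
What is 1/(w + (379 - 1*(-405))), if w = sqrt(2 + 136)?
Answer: 392/307259 - sqrt(138)/614518 ≈ 0.0012567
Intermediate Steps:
w = sqrt(138) ≈ 11.747
1/(w + (379 - 1*(-405))) = 1/(sqrt(138) + (379 - 1*(-405))) = 1/(sqrt(138) + (379 + 405)) = 1/(sqrt(138) + 784) = 1/(784 + sqrt(138))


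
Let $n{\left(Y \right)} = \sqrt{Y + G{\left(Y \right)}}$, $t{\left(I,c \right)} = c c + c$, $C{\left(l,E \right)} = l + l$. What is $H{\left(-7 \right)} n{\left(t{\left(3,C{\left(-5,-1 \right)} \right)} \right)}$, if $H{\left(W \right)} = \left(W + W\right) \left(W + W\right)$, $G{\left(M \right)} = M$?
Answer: $1176 \sqrt{5} \approx 2629.6$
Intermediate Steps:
$C{\left(l,E \right)} = 2 l$
$t{\left(I,c \right)} = c + c^{2}$ ($t{\left(I,c \right)} = c^{2} + c = c + c^{2}$)
$n{\left(Y \right)} = \sqrt{2} \sqrt{Y}$ ($n{\left(Y \right)} = \sqrt{Y + Y} = \sqrt{2 Y} = \sqrt{2} \sqrt{Y}$)
$H{\left(W \right)} = 4 W^{2}$ ($H{\left(W \right)} = 2 W 2 W = 4 W^{2}$)
$H{\left(-7 \right)} n{\left(t{\left(3,C{\left(-5,-1 \right)} \right)} \right)} = 4 \left(-7\right)^{2} \sqrt{2} \sqrt{2 \left(-5\right) \left(1 + 2 \left(-5\right)\right)} = 4 \cdot 49 \sqrt{2} \sqrt{- 10 \left(1 - 10\right)} = 196 \sqrt{2} \sqrt{\left(-10\right) \left(-9\right)} = 196 \sqrt{2} \sqrt{90} = 196 \sqrt{2} \cdot 3 \sqrt{10} = 196 \cdot 6 \sqrt{5} = 1176 \sqrt{5}$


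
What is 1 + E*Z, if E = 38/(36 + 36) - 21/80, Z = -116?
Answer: -5359/180 ≈ -29.772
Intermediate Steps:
E = 191/720 (E = 38/72 - 21*1/80 = 38*(1/72) - 21/80 = 19/36 - 21/80 = 191/720 ≈ 0.26528)
1 + E*Z = 1 + (191/720)*(-116) = 1 - 5539/180 = -5359/180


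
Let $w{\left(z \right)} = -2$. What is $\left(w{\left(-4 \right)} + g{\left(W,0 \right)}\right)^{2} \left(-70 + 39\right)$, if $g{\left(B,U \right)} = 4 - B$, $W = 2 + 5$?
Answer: $-775$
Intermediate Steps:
$W = 7$
$\left(w{\left(-4 \right)} + g{\left(W,0 \right)}\right)^{2} \left(-70 + 39\right) = \left(-2 + \left(4 - 7\right)\right)^{2} \left(-70 + 39\right) = \left(-2 + \left(4 - 7\right)\right)^{2} \left(-31\right) = \left(-2 - 3\right)^{2} \left(-31\right) = \left(-5\right)^{2} \left(-31\right) = 25 \left(-31\right) = -775$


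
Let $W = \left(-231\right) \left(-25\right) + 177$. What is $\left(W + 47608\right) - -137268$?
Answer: $190828$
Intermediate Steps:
$W = 5952$ ($W = 5775 + 177 = 5952$)
$\left(W + 47608\right) - -137268 = \left(5952 + 47608\right) - -137268 = 53560 + 137268 = 190828$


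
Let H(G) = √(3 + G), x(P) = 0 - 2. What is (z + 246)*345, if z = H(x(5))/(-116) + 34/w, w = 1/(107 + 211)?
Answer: 442540815/116 ≈ 3.8150e+6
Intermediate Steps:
x(P) = -2
w = 1/318 ≈ 0.0031447
z = 1254191/116 (z = √(3 - 2)/(-116) + 34/(1/318) = √1*(-1/116) + 34*318 = 1*(-1/116) + 10812 = -1/116 + 10812 = 1254191/116 ≈ 10812.)
(z + 246)*345 = (1254191/116 + 246)*345 = (1282727/116)*345 = 442540815/116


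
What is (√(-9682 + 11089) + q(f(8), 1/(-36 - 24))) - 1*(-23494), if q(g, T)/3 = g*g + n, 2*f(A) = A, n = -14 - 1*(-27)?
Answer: 23581 + √1407 ≈ 23619.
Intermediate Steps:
n = 13 (n = -14 + 27 = 13)
f(A) = A/2
q(g, T) = 39 + 3*g² (q(g, T) = 3*(g*g + 13) = 3*(g² + 13) = 3*(13 + g²) = 39 + 3*g²)
(√(-9682 + 11089) + q(f(8), 1/(-36 - 24))) - 1*(-23494) = (√(-9682 + 11089) + (39 + 3*((½)*8)²)) - 1*(-23494) = (√1407 + (39 + 3*4²)) + 23494 = (√1407 + (39 + 3*16)) + 23494 = (√1407 + (39 + 48)) + 23494 = (√1407 + 87) + 23494 = (87 + √1407) + 23494 = 23581 + √1407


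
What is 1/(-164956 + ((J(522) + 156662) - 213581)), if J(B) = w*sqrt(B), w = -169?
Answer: -221875/49213606783 + 507*sqrt(58)/49213606783 ≈ -4.4300e-6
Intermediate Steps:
J(B) = -169*sqrt(B)
1/(-164956 + ((J(522) + 156662) - 213581)) = 1/(-164956 + ((-507*sqrt(58) + 156662) - 213581)) = 1/(-164956 + ((156662 - 507*sqrt(58)) - 213581)) = 1/(-164956 + (-56919 - 507*sqrt(58))) = 1/(-221875 - 507*sqrt(58))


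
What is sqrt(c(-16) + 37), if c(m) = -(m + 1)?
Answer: 2*sqrt(13) ≈ 7.2111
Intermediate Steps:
c(m) = -1 - m (c(m) = -(1 + m) = -1 - m)
sqrt(c(-16) + 37) = sqrt((-1 - 1*(-16)) + 37) = sqrt((-1 + 16) + 37) = sqrt(15 + 37) = sqrt(52) = 2*sqrt(13)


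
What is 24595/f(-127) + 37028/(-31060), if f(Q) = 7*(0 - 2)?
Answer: -191109773/108710 ≈ -1758.0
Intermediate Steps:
f(Q) = -14 (f(Q) = 7*(-2) = -14)
24595/f(-127) + 37028/(-31060) = 24595/(-14) + 37028/(-31060) = 24595*(-1/14) + 37028*(-1/31060) = -24595/14 - 9257/7765 = -191109773/108710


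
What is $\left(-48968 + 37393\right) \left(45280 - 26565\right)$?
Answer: $-216626125$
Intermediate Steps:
$\left(-48968 + 37393\right) \left(45280 - 26565\right) = \left(-11575\right) 18715 = -216626125$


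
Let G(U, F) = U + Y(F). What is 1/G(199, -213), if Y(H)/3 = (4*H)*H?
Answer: 1/544627 ≈ 1.8361e-6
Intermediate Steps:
Y(H) = 12*H² (Y(H) = 3*((4*H)*H) = 3*(4*H²) = 12*H²)
G(U, F) = U + 12*F²
1/G(199, -213) = 1/(199 + 12*(-213)²) = 1/(199 + 12*45369) = 1/(199 + 544428) = 1/544627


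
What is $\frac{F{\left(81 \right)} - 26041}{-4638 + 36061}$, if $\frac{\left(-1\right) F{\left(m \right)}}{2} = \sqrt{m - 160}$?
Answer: $- \frac{26041}{31423} - \frac{2 i \sqrt{79}}{31423} \approx -0.82872 - 0.00056571 i$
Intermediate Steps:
$F{\left(m \right)} = - 2 \sqrt{-160 + m}$ ($F{\left(m \right)} = - 2 \sqrt{m - 160} = - 2 \sqrt{-160 + m}$)
$\frac{F{\left(81 \right)} - 26041}{-4638 + 36061} = \frac{- 2 \sqrt{-160 + 81} - 26041}{-4638 + 36061} = \frac{- 2 \sqrt{-79} - 26041}{31423} = \left(- 2 i \sqrt{79} - 26041\right) \frac{1}{31423} = \left(-26041 - 2 i \sqrt{79}\right) \frac{1}{31423} = - \frac{26041}{31423} - \frac{2 i \sqrt{79}}{31423}$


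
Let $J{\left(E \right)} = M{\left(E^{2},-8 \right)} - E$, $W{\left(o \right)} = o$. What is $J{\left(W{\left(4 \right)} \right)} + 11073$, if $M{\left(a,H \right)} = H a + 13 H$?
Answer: $10837$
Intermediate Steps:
$M{\left(a,H \right)} = 13 H + H a$
$J{\left(E \right)} = -104 - E - 8 E^{2}$ ($J{\left(E \right)} = - 8 \left(13 + E^{2}\right) - E = \left(-104 - 8 E^{2}\right) - E = -104 - E - 8 E^{2}$)
$J{\left(W{\left(4 \right)} \right)} + 11073 = \left(-104 - 4 - 8 \cdot 4^{2}\right) + 11073 = \left(-104 - 4 - 128\right) + 11073 = -236 + 11073 = 10837$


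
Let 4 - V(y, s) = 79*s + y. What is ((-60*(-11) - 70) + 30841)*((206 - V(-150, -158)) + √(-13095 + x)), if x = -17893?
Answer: -390687330 + 62862*I*√7747 ≈ -3.9069e+8 + 5.5329e+6*I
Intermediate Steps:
V(y, s) = 4 - y - 79*s (V(y, s) = 4 - (79*s + y) = 4 - (y + 79*s) = 4 + (-y - 79*s) = 4 - y - 79*s)
((-60*(-11) - 70) + 30841)*((206 - V(-150, -158)) + √(-13095 + x)) = ((-60*(-11) - 70) + 30841)*((206 - (4 - 1*(-150) - 79*(-158))) + √(-13095 - 17893)) = ((660 - 70) + 30841)*((206 - (4 + 150 + 12482)) + √(-30988)) = (590 + 30841)*((206 - 1*12636) + 2*I*√7747) = 31431*((206 - 12636) + 2*I*√7747) = 31431*(-12430 + 2*I*√7747) = -390687330 + 62862*I*√7747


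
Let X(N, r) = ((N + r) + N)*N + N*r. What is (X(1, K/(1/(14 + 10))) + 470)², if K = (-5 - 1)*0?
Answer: 222784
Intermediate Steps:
K = 0 (K = -6*0 = 0)
X(N, r) = N*r + N*(r + 2*N) (X(N, r) = (r + 2*N)*N + N*r = N*(r + 2*N) + N*r = N*r + N*(r + 2*N))
(X(1, K/(1/(14 + 10))) + 470)² = (2*1*(1 + 0/(1/(14 + 10))) + 470)² = (2*1*(1 + 0/(1/24)) + 470)² = (2*1*(1 + 0*24) + 470)² = (2*1*(1 + 0) + 470)² = (2*1*1 + 470)² = (2 + 470)² = 472² = 222784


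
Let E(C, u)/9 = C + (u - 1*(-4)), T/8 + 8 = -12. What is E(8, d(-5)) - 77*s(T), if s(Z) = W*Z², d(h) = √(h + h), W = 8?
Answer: -15769492 + 9*I*√10 ≈ -1.5769e+7 + 28.461*I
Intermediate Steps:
T = -160 (T = -64 + 8*(-12) = -64 - 96 = -160)
d(h) = √2*√h (d(h) = √(2*h) = √2*√h)
E(C, u) = 36 + 9*C + 9*u (E(C, u) = 9*(C + (u - 1*(-4))) = 9*(C + (u + 4)) = 9*(C + (4 + u)) = 9*(4 + C + u) = 36 + 9*C + 9*u)
s(Z) = 8*Z²
E(8, d(-5)) - 77*s(T) = (36 + 9*8 + 9*(√2*√(-5))) - 616*(-160)² = (36 + 72 + 9*(√2*(I*√5))) - 616*25600 = (36 + 72 + 9*(I*√10)) - 77*204800 = (36 + 72 + 9*I*√10) - 15769600 = (108 + 9*I*√10) - 15769600 = -15769492 + 9*I*√10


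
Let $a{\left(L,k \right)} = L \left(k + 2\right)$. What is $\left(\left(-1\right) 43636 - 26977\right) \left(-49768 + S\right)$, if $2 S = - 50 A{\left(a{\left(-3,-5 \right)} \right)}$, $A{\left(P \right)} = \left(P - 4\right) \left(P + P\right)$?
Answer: $3673147034$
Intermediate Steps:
$a{\left(L,k \right)} = L \left(2 + k\right)$
$A{\left(P \right)} = 2 P \left(-4 + P\right)$ ($A{\left(P \right)} = \left(-4 + P\right) 2 P = 2 P \left(-4 + P\right)$)
$S = -2250$ ($S = \frac{\left(-50\right) 2 \left(- 3 \left(2 - 5\right)\right) \left(-4 - 3 \left(2 - 5\right)\right)}{2} = \frac{\left(-50\right) 2 \left(\left(-3\right) \left(-3\right)\right) \left(-4 - -9\right)}{2} = \frac{\left(-50\right) 2 \cdot 9 \left(-4 + 9\right)}{2} = \frac{\left(-50\right) 2 \cdot 9 \cdot 5}{2} = \frac{\left(-50\right) 90}{2} = \frac{1}{2} \left(-4500\right) = -2250$)
$\left(\left(-1\right) 43636 - 26977\right) \left(-49768 + S\right) = \left(\left(-1\right) 43636 - 26977\right) \left(-49768 - 2250\right) = \left(-43636 - 26977\right) \left(-52018\right) = \left(-70613\right) \left(-52018\right) = 3673147034$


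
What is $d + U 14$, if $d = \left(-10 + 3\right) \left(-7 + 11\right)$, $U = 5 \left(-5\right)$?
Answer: $-378$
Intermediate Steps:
$U = -25$
$d = -28$ ($d = \left(-7\right) 4 = -28$)
$d + U 14 = -28 - 350 = -378$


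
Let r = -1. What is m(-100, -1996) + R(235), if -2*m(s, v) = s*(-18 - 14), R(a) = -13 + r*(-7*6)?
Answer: -1571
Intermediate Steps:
R(a) = 29 (R(a) = -13 - (-7)*6 = -13 - 1*(-42) = -13 + 42 = 29)
m(s, v) = 16*s (m(s, v) = -s*(-18 - 14)/2 = -s*(-32)/2 = -(-16)*s = 16*s)
m(-100, -1996) + R(235) = 16*(-100) + 29 = -1600 + 29 = -1571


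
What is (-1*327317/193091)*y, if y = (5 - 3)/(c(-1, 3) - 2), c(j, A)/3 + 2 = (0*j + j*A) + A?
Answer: 327317/772364 ≈ 0.42379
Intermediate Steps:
c(j, A) = -6 + 3*A + 3*A*j (c(j, A) = -6 + 3*((0*j + j*A) + A) = -6 + 3*((0 + A*j) + A) = -6 + 3*(A*j + A) = -6 + 3*(A + A*j) = -6 + (3*A + 3*A*j) = -6 + 3*A + 3*A*j)
y = -1/4 (y = (5 - 3)/((-6 + 3*3 + 3*3*(-1)) - 2) = 2/((-6 + 9 - 9) - 2) = 2/(-6 - 2) = 2/(-8) = 2*(-1/8) = -1/4 ≈ -0.25000)
(-1*327317/193091)*y = (-1*327317/193091)*(-1/4) = -327317*1/193091*(-1/4) = -327317/193091*(-1/4) = 327317/772364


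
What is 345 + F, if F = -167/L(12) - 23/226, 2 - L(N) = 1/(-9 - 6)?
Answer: 1850227/7006 ≈ 264.09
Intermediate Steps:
L(N) = 31/15 (L(N) = 2 - 1/(-9 - 6) = 2 - 1/(-15) = 2 - 1*(-1/15) = 2 + 1/15 = 31/15)
F = -566843/7006 (F = -167/31/15 - 23/226 = -167*15/31 - 23*1/226 = -2505/31 - 23/226 = -566843/7006 ≈ -80.908)
345 + F = 345 - 566843/7006 = 1850227/7006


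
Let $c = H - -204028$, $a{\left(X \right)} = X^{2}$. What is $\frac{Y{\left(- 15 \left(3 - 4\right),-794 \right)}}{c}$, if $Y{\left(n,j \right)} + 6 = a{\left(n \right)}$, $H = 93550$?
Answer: $\frac{219}{297578} \approx 0.00073594$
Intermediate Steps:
$Y{\left(n,j \right)} = -6 + n^{2}$
$c = 297578$ ($c = 93550 - -204028 = 93550 + \left(-44496 + 248524\right) = 93550 + 204028 = 297578$)
$\frac{Y{\left(- 15 \left(3 - 4\right),-794 \right)}}{c} = \frac{-6 + \left(- 15 \left(3 - 4\right)\right)^{2}}{297578} = \left(-6 + \left(\left(-15\right) \left(-1\right)\right)^{2}\right) \frac{1}{297578} = \left(-6 + 15^{2}\right) \frac{1}{297578} = \left(-6 + 225\right) \frac{1}{297578} = 219 \cdot \frac{1}{297578} = \frac{219}{297578}$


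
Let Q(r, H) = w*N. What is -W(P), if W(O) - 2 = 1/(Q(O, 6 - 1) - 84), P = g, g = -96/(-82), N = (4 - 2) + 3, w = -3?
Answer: -197/99 ≈ -1.9899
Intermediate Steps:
N = 5 (N = 2 + 3 = 5)
g = 48/41 (g = -96*(-1/82) = 48/41 ≈ 1.1707)
Q(r, H) = -15 (Q(r, H) = -3*5 = -15)
P = 48/41 ≈ 1.1707
W(O) = 197/99 (W(O) = 2 + 1/(-15 - 84) = 2 + 1/(-99) = 2 - 1/99 = 197/99)
-W(P) = -1*197/99 = -197/99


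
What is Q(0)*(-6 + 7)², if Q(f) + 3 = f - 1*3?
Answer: -6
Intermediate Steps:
Q(f) = -6 + f (Q(f) = -3 + (f - 1*3) = -3 + (f - 3) = -3 + (-3 + f) = -6 + f)
Q(0)*(-6 + 7)² = (-6 + 0)*(-6 + 7)² = -6*1² = -6*1 = -6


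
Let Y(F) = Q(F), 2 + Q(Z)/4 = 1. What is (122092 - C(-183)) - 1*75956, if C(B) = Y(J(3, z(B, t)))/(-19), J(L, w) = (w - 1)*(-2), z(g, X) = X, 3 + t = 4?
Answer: 876580/19 ≈ 46136.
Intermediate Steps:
t = 1 (t = -3 + 4 = 1)
Q(Z) = -4 (Q(Z) = -8 + 4*1 = -8 + 4 = -4)
J(L, w) = 2 - 2*w (J(L, w) = (-1 + w)*(-2) = 2 - 2*w)
Y(F) = -4
C(B) = 4/19 (C(B) = -4/(-19) = -4*(-1/19) = 4/19)
(122092 - C(-183)) - 1*75956 = (122092 - 1*4/19) - 1*75956 = (122092 - 4/19) - 75956 = 2319744/19 - 75956 = 876580/19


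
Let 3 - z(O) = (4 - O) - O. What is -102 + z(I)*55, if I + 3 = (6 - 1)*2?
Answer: 613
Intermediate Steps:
I = 7 (I = -3 + (6 - 1)*2 = -3 + 5*2 = -3 + 10 = 7)
z(O) = -1 + 2*O (z(O) = 3 - ((4 - O) - O) = 3 - (4 - 2*O) = 3 + (-4 + 2*O) = -1 + 2*O)
-102 + z(I)*55 = -102 + (-1 + 2*7)*55 = -102 + (-1 + 14)*55 = -102 + 13*55 = -102 + 715 = 613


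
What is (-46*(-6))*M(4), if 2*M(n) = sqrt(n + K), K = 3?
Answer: 138*sqrt(7) ≈ 365.11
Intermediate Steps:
M(n) = sqrt(3 + n)/2 (M(n) = sqrt(n + 3)/2 = sqrt(3 + n)/2)
(-46*(-6))*M(4) = (-46*(-6))*(sqrt(3 + 4)/2) = 276*(sqrt(7)/2) = 138*sqrt(7)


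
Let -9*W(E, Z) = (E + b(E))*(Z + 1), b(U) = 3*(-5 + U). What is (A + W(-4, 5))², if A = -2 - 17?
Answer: 25/9 ≈ 2.7778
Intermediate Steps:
b(U) = -15 + 3*U
A = -19
W(E, Z) = -(1 + Z)*(-15 + 4*E)/9 (W(E, Z) = -(E + (-15 + 3*E))*(Z + 1)/9 = -(-15 + 4*E)*(1 + Z)/9 = -(1 + Z)*(-15 + 4*E)/9)
(A + W(-4, 5))² = (-19 + (5/3 - 4/9*(-4) + (5/3)*5 - 4/9*(-4)*5))² = (-19 + (5/3 + 16/9 + 25/3 + 80/9))² = (-19 + 62/3)² = (5/3)² = 25/9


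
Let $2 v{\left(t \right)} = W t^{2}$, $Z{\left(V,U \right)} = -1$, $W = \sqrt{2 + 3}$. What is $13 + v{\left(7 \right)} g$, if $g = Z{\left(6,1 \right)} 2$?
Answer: $13 - 49 \sqrt{5} \approx -96.567$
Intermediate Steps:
$W = \sqrt{5} \approx 2.2361$
$g = -2$ ($g = \left(-1\right) 2 = -2$)
$v{\left(t \right)} = \frac{\sqrt{5} t^{2}}{2}$
$13 + v{\left(7 \right)} g = 13 + \frac{\sqrt{5} \cdot 7^{2}}{2} \left(-2\right) = 13 + \frac{1}{2} \sqrt{5} \cdot 49 \left(-2\right) = 13 + \frac{49 \sqrt{5}}{2} \left(-2\right) = 13 - 49 \sqrt{5}$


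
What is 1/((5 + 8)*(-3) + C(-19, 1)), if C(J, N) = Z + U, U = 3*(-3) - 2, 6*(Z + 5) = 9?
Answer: -2/107 ≈ -0.018692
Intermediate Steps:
Z = -7/2 (Z = -5 + (1/6)*9 = -5 + 3/2 = -7/2 ≈ -3.5000)
U = -11 (U = -9 - 2 = -11)
C(J, N) = -29/2 (C(J, N) = -7/2 - 11 = -29/2)
1/((5 + 8)*(-3) + C(-19, 1)) = 1/((5 + 8)*(-3) - 29/2) = 1/(13*(-3) - 29/2) = 1/(-39 - 29/2) = 1/(-107/2) = -2/107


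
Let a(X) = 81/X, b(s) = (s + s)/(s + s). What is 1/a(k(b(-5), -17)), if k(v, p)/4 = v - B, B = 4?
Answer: -4/27 ≈ -0.14815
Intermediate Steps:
b(s) = 1 (b(s) = (2*s)/((2*s)) = (2*s)*(1/(2*s)) = 1)
k(v, p) = -16 + 4*v (k(v, p) = 4*(v - 1*4) = 4*(v - 4) = 4*(-4 + v) = -16 + 4*v)
1/a(k(b(-5), -17)) = 1/(81/(-16 + 4*1)) = 1/(81/(-16 + 4)) = 1/(81/(-12)) = 1/(81*(-1/12)) = 1/(-27/4) = -4/27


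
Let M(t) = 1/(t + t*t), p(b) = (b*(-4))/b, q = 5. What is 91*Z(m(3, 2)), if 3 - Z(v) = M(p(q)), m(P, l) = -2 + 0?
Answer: 3185/12 ≈ 265.42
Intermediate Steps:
m(P, l) = -2
p(b) = -4 (p(b) = (-4*b)/b = -4)
M(t) = 1/(t + t**2)
Z(v) = 35/12 (Z(v) = 3 - 1/((-4)*(1 - 4)) = 3 - (-1)/(4*(-3)) = 3 - (-1)*(-1)/(4*3) = 3 - 1*1/12 = 3 - 1/12 = 35/12)
91*Z(m(3, 2)) = 91*(35/12) = 3185/12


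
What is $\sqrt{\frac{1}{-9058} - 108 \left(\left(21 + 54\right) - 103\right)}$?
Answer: $\frac{\sqrt{248111219678}}{9058} \approx 54.991$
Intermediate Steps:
$\sqrt{\frac{1}{-9058} - 108 \left(\left(21 + 54\right) - 103\right)} = \sqrt{- \frac{1}{9058} - 108 \left(75 - 103\right)} = \sqrt{- \frac{1}{9058} - -3024} = \sqrt{- \frac{1}{9058} + 3024} = \sqrt{\frac{27391391}{9058}} = \frac{\sqrt{248111219678}}{9058}$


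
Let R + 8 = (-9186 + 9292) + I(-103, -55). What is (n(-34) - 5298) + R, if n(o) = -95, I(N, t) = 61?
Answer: -5234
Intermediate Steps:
R = 159 (R = -8 + ((-9186 + 9292) + 61) = -8 + (106 + 61) = -8 + 167 = 159)
(n(-34) - 5298) + R = (-95 - 5298) + 159 = -5393 + 159 = -5234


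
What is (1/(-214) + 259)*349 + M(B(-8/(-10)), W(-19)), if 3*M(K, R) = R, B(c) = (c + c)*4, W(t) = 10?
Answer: 58032115/642 ≈ 90393.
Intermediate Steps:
B(c) = 8*c (B(c) = (2*c)*4 = 8*c)
M(K, R) = R/3
(1/(-214) + 259)*349 + M(B(-8/(-10)), W(-19)) = (1/(-214) + 259)*349 + (⅓)*10 = (-1/214 + 259)*349 + 10/3 = (55425/214)*349 + 10/3 = 19343325/214 + 10/3 = 58032115/642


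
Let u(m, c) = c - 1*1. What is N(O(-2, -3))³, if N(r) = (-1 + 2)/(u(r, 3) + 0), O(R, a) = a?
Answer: ⅛ ≈ 0.12500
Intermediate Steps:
u(m, c) = -1 + c (u(m, c) = c - 1 = -1 + c)
N(r) = ½ (N(r) = (-1 + 2)/((-1 + 3) + 0) = 1/(2 + 0) = 1/2 = 1*(½) = ½)
N(O(-2, -3))³ = (½)³ = ⅛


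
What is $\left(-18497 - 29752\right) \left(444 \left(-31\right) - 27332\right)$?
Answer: $1982840904$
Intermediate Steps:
$\left(-18497 - 29752\right) \left(444 \left(-31\right) - 27332\right) = - 48249 \left(-13764 - 27332\right) = \left(-48249\right) \left(-41096\right) = 1982840904$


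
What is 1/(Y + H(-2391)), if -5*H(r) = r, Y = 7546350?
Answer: 5/37734141 ≈ 1.3251e-7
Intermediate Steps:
H(r) = -r/5
1/(Y + H(-2391)) = 1/(7546350 - ⅕*(-2391)) = 1/(7546350 + 2391/5) = 1/(37734141/5) = 5/37734141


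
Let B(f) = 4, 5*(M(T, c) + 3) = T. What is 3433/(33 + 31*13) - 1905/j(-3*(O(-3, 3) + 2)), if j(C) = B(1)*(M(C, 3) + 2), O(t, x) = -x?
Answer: 1045091/872 ≈ 1198.5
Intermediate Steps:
M(T, c) = -3 + T/5
j(C) = -4 + 4*C/5 (j(C) = 4*((-3 + C/5) + 2) = 4*(-1 + C/5) = -4 + 4*C/5)
3433/(33 + 31*13) - 1905/j(-3*(O(-3, 3) + 2)) = 3433/(33 + 31*13) - 1905/(-4 + 4*(-3*(-1*3 + 2))/5) = 3433/(33 + 403) - 1905/(-4 + 4*(-3*(-3 + 2))/5) = 3433/436 - 1905/(-4 + 4*(-3*(-1))/5) = 3433*(1/436) - 1905/(-4 + (⅘)*3) = 3433/436 - 1905/(-4 + 12/5) = 3433/436 - 1905/(-8/5) = 3433/436 - 1905*(-5/8) = 3433/436 + 9525/8 = 1045091/872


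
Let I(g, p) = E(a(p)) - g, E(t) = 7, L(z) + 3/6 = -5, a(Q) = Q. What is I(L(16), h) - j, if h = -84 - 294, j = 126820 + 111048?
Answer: -475711/2 ≈ -2.3786e+5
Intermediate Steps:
L(z) = -11/2 (L(z) = -½ - 5 = -11/2)
j = 237868
h = -378
I(g, p) = 7 - g
I(L(16), h) - j = (7 - 1*(-11/2)) - 1*237868 = (7 + 11/2) - 237868 = 25/2 - 237868 = -475711/2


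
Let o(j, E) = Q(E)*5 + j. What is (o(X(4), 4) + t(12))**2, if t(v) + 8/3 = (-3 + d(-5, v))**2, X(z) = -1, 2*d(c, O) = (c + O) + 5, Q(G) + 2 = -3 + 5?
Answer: 256/9 ≈ 28.444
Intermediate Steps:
Q(G) = 0 (Q(G) = -2 + (-3 + 5) = -2 + 2 = 0)
d(c, O) = 5/2 + O/2 + c/2 (d(c, O) = ((c + O) + 5)/2 = ((O + c) + 5)/2 = (5 + O + c)/2 = 5/2 + O/2 + c/2)
o(j, E) = j (o(j, E) = 0*5 + j = 0 + j = j)
t(v) = -8/3 + (-3 + v/2)**2 (t(v) = -8/3 + (-3 + (5/2 + v/2 + (1/2)*(-5)))**2 = -8/3 + (-3 + (5/2 + v/2 - 5/2))**2 = -8/3 + (-3 + v/2)**2)
(o(X(4), 4) + t(12))**2 = (-1 + (-8/3 + (-6 + 12)**2/4))**2 = (-1 + (-8/3 + (1/4)*6**2))**2 = (-1 + (-8/3 + (1/4)*36))**2 = (-1 + (-8/3 + 9))**2 = (-1 + 19/3)**2 = (16/3)**2 = 256/9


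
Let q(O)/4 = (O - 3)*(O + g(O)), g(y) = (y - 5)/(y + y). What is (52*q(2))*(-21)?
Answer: 5460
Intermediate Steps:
g(y) = (-5 + y)/(2*y) (g(y) = (-5 + y)/((2*y)) = (-5 + y)*(1/(2*y)) = (-5 + y)/(2*y))
q(O) = 4*(-3 + O)*(O + (-5 + O)/(2*O)) (q(O) = 4*((O - 3)*(O + (-5 + O)/(2*O))) = 4*((-3 + O)*(O + (-5 + O)/(2*O))) = 4*(-3 + O)*(O + (-5 + O)/(2*O)))
(52*q(2))*(-21) = (52*(-16 - 10*2 + 4*2² + 30/2))*(-21) = (52*(-16 - 20 + 4*4 + 30*(½)))*(-21) = (52*(-16 - 20 + 16 + 15))*(-21) = (52*(-5))*(-21) = -260*(-21) = 5460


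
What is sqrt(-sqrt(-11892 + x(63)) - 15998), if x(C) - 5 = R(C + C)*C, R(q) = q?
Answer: sqrt(-15998 - I*sqrt(3949)) ≈ 0.2484 - 126.48*I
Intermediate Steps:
x(C) = 5 + 2*C**2 (x(C) = 5 + (C + C)*C = 5 + (2*C)*C = 5 + 2*C**2)
sqrt(-sqrt(-11892 + x(63)) - 15998) = sqrt(-sqrt(-11892 + (5 + 2*63**2)) - 15998) = sqrt(-sqrt(-11892 + (5 + 2*3969)) - 15998) = sqrt(-sqrt(-11892 + (5 + 7938)) - 15998) = sqrt(-sqrt(-11892 + 7943) - 15998) = sqrt(-sqrt(-3949) - 15998) = sqrt(-I*sqrt(3949) - 15998) = sqrt(-15998 - I*sqrt(3949))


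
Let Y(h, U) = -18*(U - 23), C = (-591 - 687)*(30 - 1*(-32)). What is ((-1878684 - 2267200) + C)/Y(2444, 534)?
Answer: 2112560/4599 ≈ 459.35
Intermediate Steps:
C = -79236 (C = -1278*(30 + 32) = -1278*62 = -79236)
Y(h, U) = 414 - 18*U (Y(h, U) = -18*(-23 + U) = 414 - 18*U)
((-1878684 - 2267200) + C)/Y(2444, 534) = ((-1878684 - 2267200) - 79236)/(414 - 18*534) = (-4145884 - 79236)/(414 - 9612) = -4225120/(-9198) = -4225120*(-1/9198) = 2112560/4599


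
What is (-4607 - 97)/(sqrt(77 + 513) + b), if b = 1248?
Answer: -2935296/778457 + 2352*sqrt(590)/778457 ≈ -3.6973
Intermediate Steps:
(-4607 - 97)/(sqrt(77 + 513) + b) = (-4607 - 97)/(sqrt(77 + 513) + 1248) = -4704/(sqrt(590) + 1248) = -4704/(1248 + sqrt(590))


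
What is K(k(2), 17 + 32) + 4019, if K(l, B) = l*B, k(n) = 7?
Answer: 4362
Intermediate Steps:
K(l, B) = B*l
K(k(2), 17 + 32) + 4019 = (17 + 32)*7 + 4019 = 49*7 + 4019 = 343 + 4019 = 4362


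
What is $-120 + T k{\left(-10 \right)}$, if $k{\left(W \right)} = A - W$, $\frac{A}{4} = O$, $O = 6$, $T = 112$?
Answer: $3688$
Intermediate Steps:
$A = 24$ ($A = 4 \cdot 6 = 24$)
$k{\left(W \right)} = 24 - W$
$-120 + T k{\left(-10 \right)} = -120 + 112 \left(24 - -10\right) = -120 + 112 \left(24 + 10\right) = -120 + 112 \cdot 34 = -120 + 3808 = 3688$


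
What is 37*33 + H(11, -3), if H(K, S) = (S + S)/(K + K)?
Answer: 13428/11 ≈ 1220.7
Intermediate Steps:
H(K, S) = S/K (H(K, S) = (2*S)/((2*K)) = (2*S)*(1/(2*K)) = S/K)
37*33 + H(11, -3) = 37*33 - 3/11 = 1221 - 3*1/11 = 1221 - 3/11 = 13428/11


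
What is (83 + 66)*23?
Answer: 3427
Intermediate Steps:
(83 + 66)*23 = 149*23 = 3427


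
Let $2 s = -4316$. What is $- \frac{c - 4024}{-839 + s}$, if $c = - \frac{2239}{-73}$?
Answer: $- \frac{97171}{72927} \approx -1.3324$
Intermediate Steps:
$s = -2158$ ($s = \frac{1}{2} \left(-4316\right) = -2158$)
$c = \frac{2239}{73}$ ($c = \left(-2239\right) \left(- \frac{1}{73}\right) = \frac{2239}{73} \approx 30.671$)
$- \frac{c - 4024}{-839 + s} = - \frac{\frac{2239}{73} - 4024}{-839 - 2158} = - \frac{-291513}{73 \left(-2997\right)} = - \frac{\left(-291513\right) \left(-1\right)}{73 \cdot 2997} = \left(-1\right) \frac{97171}{72927} = - \frac{97171}{72927}$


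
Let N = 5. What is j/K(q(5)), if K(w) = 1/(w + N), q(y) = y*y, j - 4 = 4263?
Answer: 128010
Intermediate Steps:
j = 4267 (j = 4 + 4263 = 4267)
q(y) = y²
K(w) = 1/(5 + w) (K(w) = 1/(w + 5) = 1/(5 + w))
j/K(q(5)) = 4267/(1/(5 + 5²)) = 4267/(1/(5 + 25)) = 4267/(1/30) = 4267*30 = 128010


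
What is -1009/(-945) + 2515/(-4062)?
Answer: 573961/1279530 ≈ 0.44857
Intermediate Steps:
-1009/(-945) + 2515/(-4062) = -1009*(-1/945) + 2515*(-1/4062) = 1009/945 - 2515/4062 = 573961/1279530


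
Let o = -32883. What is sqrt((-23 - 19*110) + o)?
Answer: 2*I*sqrt(8749) ≈ 187.07*I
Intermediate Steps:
sqrt((-23 - 19*110) + o) = sqrt((-23 - 19*110) - 32883) = sqrt((-23 - 2090) - 32883) = sqrt(-2113 - 32883) = sqrt(-34996) = 2*I*sqrt(8749)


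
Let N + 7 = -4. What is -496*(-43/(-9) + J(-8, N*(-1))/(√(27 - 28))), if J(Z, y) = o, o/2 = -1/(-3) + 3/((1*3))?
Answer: -21328/9 + 3968*I/3 ≈ -2369.8 + 1322.7*I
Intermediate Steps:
N = -11 (N = -7 - 4 = -11)
o = 8/3 (o = 2*(-1/(-3) + 3/((1*3))) = 2*(-1*(-⅓) + 3/3) = 2*(⅓ + 3*(⅓)) = 2*(⅓ + 1) = 2*(4/3) = 8/3 ≈ 2.6667)
J(Z, y) = 8/3
-496*(-43/(-9) + J(-8, N*(-1))/(√(27 - 28))) = -496*(-43/(-9) + 8/(3*(√(27 - 28)))) = -496*(-43*(-⅑) + 8/(3*(√(-1)))) = -496*(43/9 + 8/(3*I)) = -496*(43/9 + 8*(-I)/3) = -496*(43/9 - 8*I/3) = -21328/9 + 3968*I/3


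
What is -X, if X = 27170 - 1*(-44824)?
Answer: -71994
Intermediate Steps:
X = 71994 (X = 27170 + 44824 = 71994)
-X = -1*71994 = -71994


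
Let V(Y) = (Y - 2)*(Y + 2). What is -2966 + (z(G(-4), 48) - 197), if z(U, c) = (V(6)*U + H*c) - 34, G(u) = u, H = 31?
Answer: -1837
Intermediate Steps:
V(Y) = (-2 + Y)*(2 + Y)
z(U, c) = -34 + 31*c + 32*U (z(U, c) = ((-4 + 6²)*U + 31*c) - 34 = ((-4 + 36)*U + 31*c) - 34 = (32*U + 31*c) - 34 = (31*c + 32*U) - 34 = -34 + 31*c + 32*U)
-2966 + (z(G(-4), 48) - 197) = -2966 + ((-34 + 31*48 + 32*(-4)) - 197) = -2966 + ((-34 + 1488 - 128) - 197) = -2966 + (1326 - 197) = -2966 + 1129 = -1837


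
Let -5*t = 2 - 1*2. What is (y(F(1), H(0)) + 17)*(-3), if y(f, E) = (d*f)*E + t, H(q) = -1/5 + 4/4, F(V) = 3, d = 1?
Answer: -291/5 ≈ -58.200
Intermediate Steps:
t = 0 (t = -(2 - 1*2)/5 = -(2 - 2)/5 = -1/5*0 = 0)
H(q) = 4/5 (H(q) = -1*1/5 + 4*(1/4) = -1/5 + 1 = 4/5)
y(f, E) = E*f (y(f, E) = (1*f)*E + 0 = f*E + 0 = E*f + 0 = E*f)
(y(F(1), H(0)) + 17)*(-3) = ((4/5)*3 + 17)*(-3) = (12/5 + 17)*(-3) = (97/5)*(-3) = -291/5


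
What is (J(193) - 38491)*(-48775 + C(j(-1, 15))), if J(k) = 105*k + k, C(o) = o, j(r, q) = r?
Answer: 879577608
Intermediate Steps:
J(k) = 106*k
(J(193) - 38491)*(-48775 + C(j(-1, 15))) = (106*193 - 38491)*(-48775 - 1) = (20458 - 38491)*(-48776) = -18033*(-48776) = 879577608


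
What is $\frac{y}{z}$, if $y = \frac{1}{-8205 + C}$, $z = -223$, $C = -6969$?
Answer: $\frac{1}{3383802} \approx 2.9553 \cdot 10^{-7}$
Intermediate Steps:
$y = - \frac{1}{15174}$ ($y = \frac{1}{-8205 - 6969} = \frac{1}{-15174} = - \frac{1}{15174} \approx -6.5902 \cdot 10^{-5}$)
$\frac{y}{z} = - \frac{1}{15174 \left(-223\right)} = \left(- \frac{1}{15174}\right) \left(- \frac{1}{223}\right) = \frac{1}{3383802}$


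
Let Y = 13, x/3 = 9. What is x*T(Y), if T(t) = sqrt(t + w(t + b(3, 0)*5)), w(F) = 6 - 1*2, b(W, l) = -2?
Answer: 27*sqrt(17) ≈ 111.32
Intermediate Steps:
x = 27 (x = 3*9 = 27)
w(F) = 4 (w(F) = 6 - 2 = 4)
T(t) = sqrt(4 + t) (T(t) = sqrt(t + 4) = sqrt(4 + t))
x*T(Y) = 27*sqrt(4 + 13) = 27*sqrt(17)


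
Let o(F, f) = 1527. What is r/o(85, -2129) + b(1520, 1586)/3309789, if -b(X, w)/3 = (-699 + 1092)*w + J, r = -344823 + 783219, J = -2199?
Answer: 160905889325/561560867 ≈ 286.53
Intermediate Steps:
r = 438396
b(X, w) = 6597 - 1179*w (b(X, w) = -3*((-699 + 1092)*w - 2199) = -3*(393*w - 2199) = -3*(-2199 + 393*w) = 6597 - 1179*w)
r/o(85, -2129) + b(1520, 1586)/3309789 = 438396/1527 + (6597 - 1179*1586)/3309789 = 438396*(1/1527) + (6597 - 1869894)*(1/3309789) = 146132/509 - 1863297*1/3309789 = 146132/509 - 621099/1103263 = 160905889325/561560867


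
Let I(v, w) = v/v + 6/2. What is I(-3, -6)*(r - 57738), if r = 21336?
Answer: -145608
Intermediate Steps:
I(v, w) = 4 (I(v, w) = 1 + 6*(½) = 1 + 3 = 4)
I(-3, -6)*(r - 57738) = 4*(21336 - 57738) = 4*(-36402) = -145608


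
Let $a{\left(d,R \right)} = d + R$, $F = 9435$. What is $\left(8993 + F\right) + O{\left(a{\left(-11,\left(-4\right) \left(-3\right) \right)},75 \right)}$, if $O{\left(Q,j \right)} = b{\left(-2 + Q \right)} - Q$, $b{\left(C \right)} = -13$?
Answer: $18414$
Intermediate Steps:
$a{\left(d,R \right)} = R + d$
$O{\left(Q,j \right)} = -13 - Q$
$\left(8993 + F\right) + O{\left(a{\left(-11,\left(-4\right) \left(-3\right) \right)},75 \right)} = \left(8993 + 9435\right) - \left(2 + 12\right) = 18428 - 14 = 18414$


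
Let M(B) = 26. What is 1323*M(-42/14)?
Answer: 34398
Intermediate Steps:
1323*M(-42/14) = 1323*26 = 34398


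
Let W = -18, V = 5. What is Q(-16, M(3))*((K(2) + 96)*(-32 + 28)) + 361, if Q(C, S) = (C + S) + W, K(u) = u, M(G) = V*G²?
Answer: -3951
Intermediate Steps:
M(G) = 5*G²
Q(C, S) = -18 + C + S (Q(C, S) = (C + S) - 18 = -18 + C + S)
Q(-16, M(3))*((K(2) + 96)*(-32 + 28)) + 361 = (-18 - 16 + 5*3²)*((2 + 96)*(-32 + 28)) + 361 = (-18 - 16 + 5*9)*(98*(-4)) + 361 = (-18 - 16 + 45)*(-392) + 361 = 11*(-392) + 361 = -4312 + 361 = -3951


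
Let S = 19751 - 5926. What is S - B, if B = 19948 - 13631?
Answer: 7508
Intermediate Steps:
S = 13825
B = 6317
S - B = 13825 - 1*6317 = 13825 - 6317 = 7508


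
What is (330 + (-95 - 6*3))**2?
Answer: 47089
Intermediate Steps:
(330 + (-95 - 6*3))**2 = (330 + (-95 - 1*18))**2 = (330 + (-95 - 18))**2 = (330 - 113)**2 = 217**2 = 47089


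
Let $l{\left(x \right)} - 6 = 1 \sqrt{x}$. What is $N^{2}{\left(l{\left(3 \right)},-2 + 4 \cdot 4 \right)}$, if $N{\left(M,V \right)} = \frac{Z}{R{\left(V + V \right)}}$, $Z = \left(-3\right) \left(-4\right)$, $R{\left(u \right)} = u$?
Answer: $\frac{9}{49} \approx 0.18367$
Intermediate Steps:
$l{\left(x \right)} = 6 + \sqrt{x}$ ($l{\left(x \right)} = 6 + 1 \sqrt{x} = 6 + \sqrt{x}$)
$Z = 12$
$N{\left(M,V \right)} = \frac{6}{V}$ ($N{\left(M,V \right)} = \frac{12}{V + V} = \frac{12}{2 V} = 12 \frac{1}{2 V} = \frac{6}{V}$)
$N^{2}{\left(l{\left(3 \right)},-2 + 4 \cdot 4 \right)} = \left(\frac{6}{-2 + 4 \cdot 4}\right)^{2} = \left(\frac{6}{-2 + 16}\right)^{2} = \left(\frac{6}{14}\right)^{2} = \left(6 \cdot \frac{1}{14}\right)^{2} = \left(\frac{3}{7}\right)^{2} = \frac{9}{49}$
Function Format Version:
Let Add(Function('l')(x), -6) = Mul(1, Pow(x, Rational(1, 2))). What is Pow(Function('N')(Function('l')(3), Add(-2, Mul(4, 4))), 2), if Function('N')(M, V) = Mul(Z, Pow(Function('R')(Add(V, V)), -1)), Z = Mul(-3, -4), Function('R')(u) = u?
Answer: Rational(9, 49) ≈ 0.18367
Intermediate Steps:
Function('l')(x) = Add(6, Pow(x, Rational(1, 2))) (Function('l')(x) = Add(6, Mul(1, Pow(x, Rational(1, 2)))) = Add(6, Pow(x, Rational(1, 2))))
Z = 12
Function('N')(M, V) = Mul(6, Pow(V, -1)) (Function('N')(M, V) = Mul(12, Pow(Add(V, V), -1)) = Mul(12, Pow(Mul(2, V), -1)) = Mul(12, Mul(Rational(1, 2), Pow(V, -1))) = Mul(6, Pow(V, -1)))
Pow(Function('N')(Function('l')(3), Add(-2, Mul(4, 4))), 2) = Pow(Mul(6, Pow(Add(-2, Mul(4, 4)), -1)), 2) = Pow(Mul(6, Pow(Add(-2, 16), -1)), 2) = Pow(Mul(6, Pow(14, -1)), 2) = Pow(Mul(6, Rational(1, 14)), 2) = Pow(Rational(3, 7), 2) = Rational(9, 49)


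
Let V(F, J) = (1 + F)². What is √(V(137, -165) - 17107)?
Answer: √1937 ≈ 44.011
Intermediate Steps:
√(V(137, -165) - 17107) = √((1 + 137)² - 17107) = √(138² - 17107) = √(19044 - 17107) = √1937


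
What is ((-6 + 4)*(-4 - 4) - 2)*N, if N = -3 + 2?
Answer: -14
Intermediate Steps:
N = -1
((-6 + 4)*(-4 - 4) - 2)*N = ((-6 + 4)*(-4 - 4) - 2)*(-1) = (-2*(-8) - 2)*(-1) = (16 - 2)*(-1) = 14*(-1) = -14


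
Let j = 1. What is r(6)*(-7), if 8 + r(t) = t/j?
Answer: 14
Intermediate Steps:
r(t) = -8 + t (r(t) = -8 + t/1 = -8 + t*1 = -8 + t)
r(6)*(-7) = (-8 + 6)*(-7) = -2*(-7) = 14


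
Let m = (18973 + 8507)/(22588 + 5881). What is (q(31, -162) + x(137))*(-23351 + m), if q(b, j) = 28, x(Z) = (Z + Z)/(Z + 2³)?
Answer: -2881035770426/4128005 ≈ -6.9792e+5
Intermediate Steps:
x(Z) = 2*Z/(8 + Z) (x(Z) = (2*Z)/(Z + 8) = (2*Z)/(8 + Z) = 2*Z/(8 + Z))
m = 27480/28469 ≈ 0.96526
(q(31, -162) + x(137))*(-23351 + m) = (28 + 2*137/(8 + 137))*(-23351 + 27480/28469) = (28 + 2*137/145)*(-664752139/28469) = (28 + 2*137*(1/145))*(-664752139/28469) = (28 + 274/145)*(-664752139/28469) = (4334/145)*(-664752139/28469) = -2881035770426/4128005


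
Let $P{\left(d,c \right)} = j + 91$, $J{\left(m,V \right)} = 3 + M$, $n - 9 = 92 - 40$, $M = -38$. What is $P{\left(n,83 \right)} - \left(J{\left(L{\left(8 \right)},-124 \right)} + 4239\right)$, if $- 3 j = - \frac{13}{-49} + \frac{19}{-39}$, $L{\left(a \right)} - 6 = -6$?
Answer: $- \frac{23579405}{5733} \approx -4112.9$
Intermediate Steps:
$L{\left(a \right)} = 0$ ($L{\left(a \right)} = 6 - 6 = 0$)
$j = \frac{424}{5733}$ ($j = - \frac{- \frac{13}{-49} + \frac{19}{-39}}{3} = - \frac{\left(-13\right) \left(- \frac{1}{49}\right) + 19 \left(- \frac{1}{39}\right)}{3} = - \frac{\frac{13}{49} - \frac{19}{39}}{3} = \left(- \frac{1}{3}\right) \left(- \frac{424}{1911}\right) = \frac{424}{5733} \approx 0.073958$)
$n = 61$ ($n = 9 + \left(92 - 40\right) = 9 + 52 = 61$)
$J{\left(m,V \right)} = -35$ ($J{\left(m,V \right)} = 3 - 38 = -35$)
$P{\left(d,c \right)} = \frac{522127}{5733}$ ($P{\left(d,c \right)} = \frac{424}{5733} + 91 = \frac{522127}{5733}$)
$P{\left(n,83 \right)} - \left(J{\left(L{\left(8 \right)},-124 \right)} + 4239\right) = \frac{522127}{5733} - \left(-35 + 4239\right) = \frac{522127}{5733} - 4204 = - \frac{23579405}{5733}$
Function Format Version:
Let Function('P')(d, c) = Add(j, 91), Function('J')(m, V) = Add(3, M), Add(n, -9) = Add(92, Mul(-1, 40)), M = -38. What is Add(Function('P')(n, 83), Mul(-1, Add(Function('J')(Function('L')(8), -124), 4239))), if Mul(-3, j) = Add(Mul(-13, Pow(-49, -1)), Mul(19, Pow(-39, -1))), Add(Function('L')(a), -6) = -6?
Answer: Rational(-23579405, 5733) ≈ -4112.9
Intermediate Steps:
Function('L')(a) = 0 (Function('L')(a) = Add(6, -6) = 0)
j = Rational(424, 5733) (j = Mul(Rational(-1, 3), Add(Mul(-13, Pow(-49, -1)), Mul(19, Pow(-39, -1)))) = Mul(Rational(-1, 3), Add(Mul(-13, Rational(-1, 49)), Mul(19, Rational(-1, 39)))) = Mul(Rational(-1, 3), Add(Rational(13, 49), Rational(-19, 39))) = Mul(Rational(-1, 3), Rational(-424, 1911)) = Rational(424, 5733) ≈ 0.073958)
n = 61 (n = Add(9, Add(92, Mul(-1, 40))) = Add(9, Add(92, -40)) = Add(9, 52) = 61)
Function('J')(m, V) = -35 (Function('J')(m, V) = Add(3, -38) = -35)
Function('P')(d, c) = Rational(522127, 5733) (Function('P')(d, c) = Add(Rational(424, 5733), 91) = Rational(522127, 5733))
Add(Function('P')(n, 83), Mul(-1, Add(Function('J')(Function('L')(8), -124), 4239))) = Add(Rational(522127, 5733), Mul(-1, Add(-35, 4239))) = Add(Rational(522127, 5733), Mul(-1, 4204)) = Add(Rational(522127, 5733), -4204) = Rational(-23579405, 5733)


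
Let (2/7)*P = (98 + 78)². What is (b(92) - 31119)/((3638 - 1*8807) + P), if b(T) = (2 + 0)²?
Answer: -31115/103247 ≈ -0.30136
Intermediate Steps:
b(T) = 4 (b(T) = 2² = 4)
P = 108416 (P = 7*(98 + 78)²/2 = (7/2)*176² = (7/2)*30976 = 108416)
(b(92) - 31119)/((3638 - 1*8807) + P) = (4 - 31119)/((3638 - 1*8807) + 108416) = -31115/((3638 - 8807) + 108416) = -31115/(-5169 + 108416) = -31115/103247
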